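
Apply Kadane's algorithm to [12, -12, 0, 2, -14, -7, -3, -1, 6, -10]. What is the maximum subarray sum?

Using Kadane's algorithm on [12, -12, 0, 2, -14, -7, -3, -1, 6, -10]:

Scanning through the array:
Position 1 (value -12): max_ending_here = 0, max_so_far = 12
Position 2 (value 0): max_ending_here = 0, max_so_far = 12
Position 3 (value 2): max_ending_here = 2, max_so_far = 12
Position 4 (value -14): max_ending_here = -12, max_so_far = 12
Position 5 (value -7): max_ending_here = -7, max_so_far = 12
Position 6 (value -3): max_ending_here = -3, max_so_far = 12
Position 7 (value -1): max_ending_here = -1, max_so_far = 12
Position 8 (value 6): max_ending_here = 6, max_so_far = 12
Position 9 (value -10): max_ending_here = -4, max_so_far = 12

Maximum subarray: [12]
Maximum sum: 12

The maximum subarray is [12] with sum 12. This subarray runs from index 0 to index 0.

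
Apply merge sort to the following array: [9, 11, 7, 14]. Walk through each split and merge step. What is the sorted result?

Merge sort trace:

Split: [9, 11, 7, 14] -> [9, 11] and [7, 14]
  Split: [9, 11] -> [9] and [11]
  Merge: [9] + [11] -> [9, 11]
  Split: [7, 14] -> [7] and [14]
  Merge: [7] + [14] -> [7, 14]
Merge: [9, 11] + [7, 14] -> [7, 9, 11, 14]

Final sorted array: [7, 9, 11, 14]

The merge sort proceeds by recursively splitting the array and merging sorted halves.
After all merges, the sorted array is [7, 9, 11, 14].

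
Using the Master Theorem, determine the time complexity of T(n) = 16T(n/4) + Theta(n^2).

Master Theorem for T(n) = 16T(n/4) + O(n^2):

a = 16, b = 4, c = 2
log_b(a) = log_4(16) = 2.0000

Case 2: c = 2 = log_4(16) = 2.0000
T(n) = O(n^2 log n) = O(n^2 log n)

For T(n) = 16T(n/4) + O(n^2): log_4(16) = 2.0000. This is Case 2 of the Master Theorem (c = log_b(a), equal work at all levels), giving O(n^2 log n).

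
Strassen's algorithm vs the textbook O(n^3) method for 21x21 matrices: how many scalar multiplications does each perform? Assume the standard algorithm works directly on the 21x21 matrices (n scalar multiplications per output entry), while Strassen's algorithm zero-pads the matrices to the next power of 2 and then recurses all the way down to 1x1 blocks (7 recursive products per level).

Matrix multiplication for 21x21 matrices:

Strassen's algorithm requires power-of-2 dimensions. Pad 21x21 to 32x32 (next power of 2).

Standard algorithm: 21^3 = 9261 multiplications
Strassen's algorithm: 7^(log2(32)) = 7^5 = 16807 multiplications
Difference: 9261 - 16807 = -7546 (Strassen uses MORE here due to padding overhead — for small or just-over-power-of-2 n, padding can outweigh the per-level savings)

Standard: 9261 multiplications (21^3). Strassen: 16807 multiplications (7^5, after padding to 32x32). Strassen reduces 8 recursive multiplications to 7 at each level.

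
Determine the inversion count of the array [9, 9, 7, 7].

Finding inversions in [9, 9, 7, 7]:

(0, 2): arr[0]=9 > arr[2]=7
(0, 3): arr[0]=9 > arr[3]=7
(1, 2): arr[1]=9 > arr[2]=7
(1, 3): arr[1]=9 > arr[3]=7

Total inversions: 4

The array has 4 inversion(s): (0,2), (0,3), (1,2), (1,3). Each pair (i,j) satisfies i < j and arr[i] > arr[j].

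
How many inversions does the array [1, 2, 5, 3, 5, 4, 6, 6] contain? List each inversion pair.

Finding inversions in [1, 2, 5, 3, 5, 4, 6, 6]:

(2, 3): arr[2]=5 > arr[3]=3
(2, 5): arr[2]=5 > arr[5]=4
(4, 5): arr[4]=5 > arr[5]=4

Total inversions: 3

The array has 3 inversion(s): (2,3), (2,5), (4,5). Each pair (i,j) satisfies i < j and arr[i] > arr[j].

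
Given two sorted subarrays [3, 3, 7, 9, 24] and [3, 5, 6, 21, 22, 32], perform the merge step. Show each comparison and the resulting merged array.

Merging process:

Compare 3 vs 3: take 3 from left. Merged: [3]
Compare 3 vs 3: take 3 from left. Merged: [3, 3]
Compare 7 vs 3: take 3 from right. Merged: [3, 3, 3]
Compare 7 vs 5: take 5 from right. Merged: [3, 3, 3, 5]
Compare 7 vs 6: take 6 from right. Merged: [3, 3, 3, 5, 6]
Compare 7 vs 21: take 7 from left. Merged: [3, 3, 3, 5, 6, 7]
Compare 9 vs 21: take 9 from left. Merged: [3, 3, 3, 5, 6, 7, 9]
Compare 24 vs 21: take 21 from right. Merged: [3, 3, 3, 5, 6, 7, 9, 21]
Compare 24 vs 22: take 22 from right. Merged: [3, 3, 3, 5, 6, 7, 9, 21, 22]
Compare 24 vs 32: take 24 from left. Merged: [3, 3, 3, 5, 6, 7, 9, 21, 22, 24]
Append remaining from right: [32]. Merged: [3, 3, 3, 5, 6, 7, 9, 21, 22, 24, 32]

Final merged array: [3, 3, 3, 5, 6, 7, 9, 21, 22, 24, 32]
Total comparisons: 10

The merged array is [3, 3, 3, 5, 6, 7, 9, 21, 22, 24, 32], requiring 10 comparisons. The merge step runs in O(n) time where n is the total number of elements.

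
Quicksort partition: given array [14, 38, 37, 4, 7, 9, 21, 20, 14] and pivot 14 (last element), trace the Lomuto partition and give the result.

Lomuto partition with pivot = 14:

Initial array: [14, 38, 37, 4, 7, 9, 21, 20, 14]

arr[0]=14 <= 14: swap with position 0, array becomes [14, 38, 37, 4, 7, 9, 21, 20, 14]
arr[1]=38 > 14: no swap
arr[2]=37 > 14: no swap
arr[3]=4 <= 14: swap with position 1, array becomes [14, 4, 37, 38, 7, 9, 21, 20, 14]
arr[4]=7 <= 14: swap with position 2, array becomes [14, 4, 7, 38, 37, 9, 21, 20, 14]
arr[5]=9 <= 14: swap with position 3, array becomes [14, 4, 7, 9, 37, 38, 21, 20, 14]
arr[6]=21 > 14: no swap
arr[7]=20 > 14: no swap

Place pivot at position 4: [14, 4, 7, 9, 14, 38, 21, 20, 37]
Pivot position: 4

After partitioning with pivot 14, the array becomes [14, 4, 7, 9, 14, 38, 21, 20, 37]. The pivot is placed at index 4. All elements to the left of the pivot are <= 14, and all elements to the right are > 14.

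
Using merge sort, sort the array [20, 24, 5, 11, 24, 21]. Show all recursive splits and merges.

Merge sort trace:

Split: [20, 24, 5, 11, 24, 21] -> [20, 24, 5] and [11, 24, 21]
  Split: [20, 24, 5] -> [20] and [24, 5]
    Split: [24, 5] -> [24] and [5]
    Merge: [24] + [5] -> [5, 24]
  Merge: [20] + [5, 24] -> [5, 20, 24]
  Split: [11, 24, 21] -> [11] and [24, 21]
    Split: [24, 21] -> [24] and [21]
    Merge: [24] + [21] -> [21, 24]
  Merge: [11] + [21, 24] -> [11, 21, 24]
Merge: [5, 20, 24] + [11, 21, 24] -> [5, 11, 20, 21, 24, 24]

Final sorted array: [5, 11, 20, 21, 24, 24]

The merge sort proceeds by recursively splitting the array and merging sorted halves.
After all merges, the sorted array is [5, 11, 20, 21, 24, 24].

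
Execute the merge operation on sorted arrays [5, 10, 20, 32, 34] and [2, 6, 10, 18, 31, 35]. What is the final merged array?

Merging process:

Compare 5 vs 2: take 2 from right. Merged: [2]
Compare 5 vs 6: take 5 from left. Merged: [2, 5]
Compare 10 vs 6: take 6 from right. Merged: [2, 5, 6]
Compare 10 vs 10: take 10 from left. Merged: [2, 5, 6, 10]
Compare 20 vs 10: take 10 from right. Merged: [2, 5, 6, 10, 10]
Compare 20 vs 18: take 18 from right. Merged: [2, 5, 6, 10, 10, 18]
Compare 20 vs 31: take 20 from left. Merged: [2, 5, 6, 10, 10, 18, 20]
Compare 32 vs 31: take 31 from right. Merged: [2, 5, 6, 10, 10, 18, 20, 31]
Compare 32 vs 35: take 32 from left. Merged: [2, 5, 6, 10, 10, 18, 20, 31, 32]
Compare 34 vs 35: take 34 from left. Merged: [2, 5, 6, 10, 10, 18, 20, 31, 32, 34]
Append remaining from right: [35]. Merged: [2, 5, 6, 10, 10, 18, 20, 31, 32, 34, 35]

Final merged array: [2, 5, 6, 10, 10, 18, 20, 31, 32, 34, 35]
Total comparisons: 10

The merged array is [2, 5, 6, 10, 10, 18, 20, 31, 32, 34, 35], requiring 10 comparisons. The merge step runs in O(n) time where n is the total number of elements.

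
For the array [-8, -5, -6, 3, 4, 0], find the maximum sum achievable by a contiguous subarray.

Using Kadane's algorithm on [-8, -5, -6, 3, 4, 0]:

Scanning through the array:
Position 1 (value -5): max_ending_here = -5, max_so_far = -5
Position 2 (value -6): max_ending_here = -6, max_so_far = -5
Position 3 (value 3): max_ending_here = 3, max_so_far = 3
Position 4 (value 4): max_ending_here = 7, max_so_far = 7
Position 5 (value 0): max_ending_here = 7, max_so_far = 7

Maximum subarray: [3, 4]
Maximum sum: 7

The maximum subarray is [3, 4] with sum 7. This subarray runs from index 3 to index 4.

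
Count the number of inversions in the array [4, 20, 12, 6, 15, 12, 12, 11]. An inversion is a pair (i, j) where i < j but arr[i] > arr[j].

Finding inversions in [4, 20, 12, 6, 15, 12, 12, 11]:

(1, 2): arr[1]=20 > arr[2]=12
(1, 3): arr[1]=20 > arr[3]=6
(1, 4): arr[1]=20 > arr[4]=15
(1, 5): arr[1]=20 > arr[5]=12
(1, 6): arr[1]=20 > arr[6]=12
(1, 7): arr[1]=20 > arr[7]=11
(2, 3): arr[2]=12 > arr[3]=6
(2, 7): arr[2]=12 > arr[7]=11
(4, 5): arr[4]=15 > arr[5]=12
(4, 6): arr[4]=15 > arr[6]=12
(4, 7): arr[4]=15 > arr[7]=11
(5, 7): arr[5]=12 > arr[7]=11
(6, 7): arr[6]=12 > arr[7]=11

Total inversions: 13

The array has 13 inversion(s): (1,2), (1,3), (1,4), (1,5), (1,6), (1,7), (2,3), (2,7), (4,5), (4,6), (4,7), (5,7), (6,7). Each pair (i,j) satisfies i < j and arr[i] > arr[j].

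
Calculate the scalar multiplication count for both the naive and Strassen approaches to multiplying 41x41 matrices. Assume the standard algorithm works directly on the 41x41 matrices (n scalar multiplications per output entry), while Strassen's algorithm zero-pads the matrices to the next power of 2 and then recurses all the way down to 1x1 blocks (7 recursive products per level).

Matrix multiplication for 41x41 matrices:

Strassen's algorithm requires power-of-2 dimensions. Pad 41x41 to 64x64 (next power of 2).

Standard algorithm: 41^3 = 68921 multiplications
Strassen's algorithm: 7^(log2(64)) = 7^6 = 117649 multiplications
Difference: 68921 - 117649 = -48728 (Strassen uses MORE here due to padding overhead — for small or just-over-power-of-2 n, padding can outweigh the per-level savings)

Standard: 68921 multiplications (41^3). Strassen: 117649 multiplications (7^6, after padding to 64x64). Strassen reduces 8 recursive multiplications to 7 at each level.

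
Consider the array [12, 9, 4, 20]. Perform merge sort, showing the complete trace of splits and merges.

Merge sort trace:

Split: [12, 9, 4, 20] -> [12, 9] and [4, 20]
  Split: [12, 9] -> [12] and [9]
  Merge: [12] + [9] -> [9, 12]
  Split: [4, 20] -> [4] and [20]
  Merge: [4] + [20] -> [4, 20]
Merge: [9, 12] + [4, 20] -> [4, 9, 12, 20]

Final sorted array: [4, 9, 12, 20]

The merge sort proceeds by recursively splitting the array and merging sorted halves.
After all merges, the sorted array is [4, 9, 12, 20].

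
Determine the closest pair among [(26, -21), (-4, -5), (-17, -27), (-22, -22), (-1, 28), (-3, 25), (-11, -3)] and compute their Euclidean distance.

Computing all pairwise distances among 7 points:

d((26, -21), (-4, -5)) = 34.0
d((26, -21), (-17, -27)) = 43.4166
d((26, -21), (-22, -22)) = 48.0104
d((26, -21), (-1, 28)) = 55.9464
d((26, -21), (-3, 25)) = 54.3783
d((26, -21), (-11, -3)) = 41.1461
d((-4, -5), (-17, -27)) = 25.5539
d((-4, -5), (-22, -22)) = 24.7588
d((-4, -5), (-1, 28)) = 33.1361
d((-4, -5), (-3, 25)) = 30.0167
d((-4, -5), (-11, -3)) = 7.2801
d((-17, -27), (-22, -22)) = 7.0711
d((-17, -27), (-1, 28)) = 57.28
d((-17, -27), (-3, 25)) = 53.8516
d((-17, -27), (-11, -3)) = 24.7386
d((-22, -22), (-1, 28)) = 54.231
d((-22, -22), (-3, 25)) = 50.6952
d((-22, -22), (-11, -3)) = 21.9545
d((-1, 28), (-3, 25)) = 3.6056 <-- minimum
d((-1, 28), (-11, -3)) = 32.573
d((-3, 25), (-11, -3)) = 29.1204

Closest pair: (-1, 28) and (-3, 25) with distance 3.6056

The closest pair is (-1, 28) and (-3, 25) with Euclidean distance 3.6056. For 7 points, brute-force pairwise comparison is shown above. For large n, the divide-and-conquer algorithm (sort by x, recurse on halves, check the dividing strip) achieves O(n log n).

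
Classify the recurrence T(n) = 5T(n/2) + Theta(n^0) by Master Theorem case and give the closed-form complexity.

Master Theorem for T(n) = 5T(n/2) + O(n^0):

a = 5, b = 2, c = 0
log_b(a) = log_2(5) = 2.3219

Case 1: c = 0 < log_2(5) = 2.3219
T(n) = O(n^(log_2 5))

For T(n) = 5T(n/2) + O(n^0): log_2(5) = 2.3219. This is Case 1 of the Master Theorem (c < log_b(a), work dominated by leaves), giving O(n^(log_2 5)).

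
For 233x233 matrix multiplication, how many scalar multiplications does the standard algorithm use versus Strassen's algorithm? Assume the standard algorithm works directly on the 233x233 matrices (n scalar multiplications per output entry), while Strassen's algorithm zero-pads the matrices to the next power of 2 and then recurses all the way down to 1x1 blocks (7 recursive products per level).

Matrix multiplication for 233x233 matrices:

Strassen's algorithm requires power-of-2 dimensions. Pad 233x233 to 256x256 (next power of 2).

Standard algorithm: 233^3 = 12649337 multiplications
Strassen's algorithm: 7^(log2(256)) = 7^8 = 5764801 multiplications
Savings: 12649337 - 5764801 = 6884536 multiplications

Standard: 12649337 multiplications (233^3). Strassen: 5764801 multiplications (7^8, after padding to 256x256). Strassen reduces 8 recursive multiplications to 7 at each level.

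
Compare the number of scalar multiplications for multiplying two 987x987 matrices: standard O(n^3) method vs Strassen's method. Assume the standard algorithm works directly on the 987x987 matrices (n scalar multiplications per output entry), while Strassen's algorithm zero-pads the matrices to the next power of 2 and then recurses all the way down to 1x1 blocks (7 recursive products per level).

Matrix multiplication for 987x987 matrices:

Strassen's algorithm requires power-of-2 dimensions. Pad 987x987 to 1024x1024 (next power of 2).

Standard algorithm: 987^3 = 961504803 multiplications
Strassen's algorithm: 7^(log2(1024)) = 7^10 = 282475249 multiplications
Savings: 961504803 - 282475249 = 679029554 multiplications

Standard: 961504803 multiplications (987^3). Strassen: 282475249 multiplications (7^10, after padding to 1024x1024). Strassen reduces 8 recursive multiplications to 7 at each level.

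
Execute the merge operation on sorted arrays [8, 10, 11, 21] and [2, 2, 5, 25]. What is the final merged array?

Merging process:

Compare 8 vs 2: take 2 from right. Merged: [2]
Compare 8 vs 2: take 2 from right. Merged: [2, 2]
Compare 8 vs 5: take 5 from right. Merged: [2, 2, 5]
Compare 8 vs 25: take 8 from left. Merged: [2, 2, 5, 8]
Compare 10 vs 25: take 10 from left. Merged: [2, 2, 5, 8, 10]
Compare 11 vs 25: take 11 from left. Merged: [2, 2, 5, 8, 10, 11]
Compare 21 vs 25: take 21 from left. Merged: [2, 2, 5, 8, 10, 11, 21]
Append remaining from right: [25]. Merged: [2, 2, 5, 8, 10, 11, 21, 25]

Final merged array: [2, 2, 5, 8, 10, 11, 21, 25]
Total comparisons: 7

The merged array is [2, 2, 5, 8, 10, 11, 21, 25], requiring 7 comparisons. The merge step runs in O(n) time where n is the total number of elements.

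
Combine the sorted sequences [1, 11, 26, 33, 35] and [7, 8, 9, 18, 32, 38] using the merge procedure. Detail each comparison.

Merging process:

Compare 1 vs 7: take 1 from left. Merged: [1]
Compare 11 vs 7: take 7 from right. Merged: [1, 7]
Compare 11 vs 8: take 8 from right. Merged: [1, 7, 8]
Compare 11 vs 9: take 9 from right. Merged: [1, 7, 8, 9]
Compare 11 vs 18: take 11 from left. Merged: [1, 7, 8, 9, 11]
Compare 26 vs 18: take 18 from right. Merged: [1, 7, 8, 9, 11, 18]
Compare 26 vs 32: take 26 from left. Merged: [1, 7, 8, 9, 11, 18, 26]
Compare 33 vs 32: take 32 from right. Merged: [1, 7, 8, 9, 11, 18, 26, 32]
Compare 33 vs 38: take 33 from left. Merged: [1, 7, 8, 9, 11, 18, 26, 32, 33]
Compare 35 vs 38: take 35 from left. Merged: [1, 7, 8, 9, 11, 18, 26, 32, 33, 35]
Append remaining from right: [38]. Merged: [1, 7, 8, 9, 11, 18, 26, 32, 33, 35, 38]

Final merged array: [1, 7, 8, 9, 11, 18, 26, 32, 33, 35, 38]
Total comparisons: 10

The merged array is [1, 7, 8, 9, 11, 18, 26, 32, 33, 35, 38], requiring 10 comparisons. The merge step runs in O(n) time where n is the total number of elements.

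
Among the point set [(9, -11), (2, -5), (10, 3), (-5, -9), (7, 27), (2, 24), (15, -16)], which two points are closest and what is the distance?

Computing all pairwise distances among 7 points:

d((9, -11), (2, -5)) = 9.2195
d((9, -11), (10, 3)) = 14.0357
d((9, -11), (-5, -9)) = 14.1421
d((9, -11), (7, 27)) = 38.0526
d((9, -11), (2, 24)) = 35.6931
d((9, -11), (15, -16)) = 7.8102
d((2, -5), (10, 3)) = 11.3137
d((2, -5), (-5, -9)) = 8.0623
d((2, -5), (7, 27)) = 32.3883
d((2, -5), (2, 24)) = 29.0
d((2, -5), (15, -16)) = 17.0294
d((10, 3), (-5, -9)) = 19.2094
d((10, 3), (7, 27)) = 24.1868
d((10, 3), (2, 24)) = 22.4722
d((10, 3), (15, -16)) = 19.6469
d((-5, -9), (7, 27)) = 37.9473
d((-5, -9), (2, 24)) = 33.7343
d((-5, -9), (15, -16)) = 21.1896
d((7, 27), (2, 24)) = 5.831 <-- minimum
d((7, 27), (15, -16)) = 43.7379
d((2, 24), (15, -16)) = 42.0595

Closest pair: (7, 27) and (2, 24) with distance 5.831

The closest pair is (7, 27) and (2, 24) with Euclidean distance 5.831. For 7 points, brute-force pairwise comparison is shown above. For large n, the divide-and-conquer algorithm (sort by x, recurse on halves, check the dividing strip) achieves O(n log n).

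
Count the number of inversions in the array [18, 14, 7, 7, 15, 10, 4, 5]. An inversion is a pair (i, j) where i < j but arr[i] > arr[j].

Finding inversions in [18, 14, 7, 7, 15, 10, 4, 5]:

(0, 1): arr[0]=18 > arr[1]=14
(0, 2): arr[0]=18 > arr[2]=7
(0, 3): arr[0]=18 > arr[3]=7
(0, 4): arr[0]=18 > arr[4]=15
(0, 5): arr[0]=18 > arr[5]=10
(0, 6): arr[0]=18 > arr[6]=4
(0, 7): arr[0]=18 > arr[7]=5
(1, 2): arr[1]=14 > arr[2]=7
(1, 3): arr[1]=14 > arr[3]=7
(1, 5): arr[1]=14 > arr[5]=10
(1, 6): arr[1]=14 > arr[6]=4
(1, 7): arr[1]=14 > arr[7]=5
(2, 6): arr[2]=7 > arr[6]=4
(2, 7): arr[2]=7 > arr[7]=5
(3, 6): arr[3]=7 > arr[6]=4
(3, 7): arr[3]=7 > arr[7]=5
(4, 5): arr[4]=15 > arr[5]=10
(4, 6): arr[4]=15 > arr[6]=4
(4, 7): arr[4]=15 > arr[7]=5
(5, 6): arr[5]=10 > arr[6]=4
(5, 7): arr[5]=10 > arr[7]=5

Total inversions: 21

The array has 21 inversion(s): (0,1), (0,2), (0,3), (0,4), (0,5), (0,6), (0,7), (1,2), (1,3), (1,5), (1,6), (1,7), (2,6), (2,7), (3,6), (3,7), (4,5), (4,6), (4,7), (5,6), (5,7). Each pair (i,j) satisfies i < j and arr[i] > arr[j].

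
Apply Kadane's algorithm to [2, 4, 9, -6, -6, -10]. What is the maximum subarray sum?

Using Kadane's algorithm on [2, 4, 9, -6, -6, -10]:

Scanning through the array:
Position 1 (value 4): max_ending_here = 6, max_so_far = 6
Position 2 (value 9): max_ending_here = 15, max_so_far = 15
Position 3 (value -6): max_ending_here = 9, max_so_far = 15
Position 4 (value -6): max_ending_here = 3, max_so_far = 15
Position 5 (value -10): max_ending_here = -7, max_so_far = 15

Maximum subarray: [2, 4, 9]
Maximum sum: 15

The maximum subarray is [2, 4, 9] with sum 15. This subarray runs from index 0 to index 2.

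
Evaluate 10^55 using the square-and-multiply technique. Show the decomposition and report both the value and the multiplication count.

Computing 10^55 by squaring (build up from 10^1; each line after the first costs one multiplication):

10^1 = 10
10^2 = (10^1)^2 = 10^2 = 100
10^3 = 10 * 10^2 = 10 * 100 = 1000
10^6 = (10^3)^2 = 1000^2 = 1000000
10^12 = (10^6)^2 = 1000000^2 = 1000000000000
10^13 = 10 * 10^12 = 10 * 1000000000000 = 10000000000000
10^26 = (10^13)^2 = 10000000000000^2 = 100000000000000000000000000
10^27 = 10 * 10^26 = 10 * 100000000000000000000000000 = 1000000000000000000000000000
10^54 = (10^27)^2 = 1000000000000000000000000000^2 = 1000000000000000000000000000000000000000000000000000000
10^55 = 10 * 10^54 = 10 * 1000000000000000000000000000000000000000000000000000000 = 10000000000000000000000000000000000000000000000000000000

Result: 10000000000000000000000000000000000000000000000000000000
Multiplications needed: 9 (9 lines after 10^1)

10^55 = 10000000000000000000000000000000000000000000000000000000. Using exponentiation by squaring, this requires 9 multiplications. The key idea: if the exponent is even, square the half-power; if odd, multiply by the base once.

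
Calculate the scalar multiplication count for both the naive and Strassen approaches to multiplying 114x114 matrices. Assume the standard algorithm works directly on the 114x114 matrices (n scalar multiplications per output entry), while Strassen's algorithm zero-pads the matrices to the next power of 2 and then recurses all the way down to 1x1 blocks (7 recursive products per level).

Matrix multiplication for 114x114 matrices:

Strassen's algorithm requires power-of-2 dimensions. Pad 114x114 to 128x128 (next power of 2).

Standard algorithm: 114^3 = 1481544 multiplications
Strassen's algorithm: 7^(log2(128)) = 7^7 = 823543 multiplications
Savings: 1481544 - 823543 = 658001 multiplications

Standard: 1481544 multiplications (114^3). Strassen: 823543 multiplications (7^7, after padding to 128x128). Strassen reduces 8 recursive multiplications to 7 at each level.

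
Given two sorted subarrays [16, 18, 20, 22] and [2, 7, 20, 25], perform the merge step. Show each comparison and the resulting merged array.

Merging process:

Compare 16 vs 2: take 2 from right. Merged: [2]
Compare 16 vs 7: take 7 from right. Merged: [2, 7]
Compare 16 vs 20: take 16 from left. Merged: [2, 7, 16]
Compare 18 vs 20: take 18 from left. Merged: [2, 7, 16, 18]
Compare 20 vs 20: take 20 from left. Merged: [2, 7, 16, 18, 20]
Compare 22 vs 20: take 20 from right. Merged: [2, 7, 16, 18, 20, 20]
Compare 22 vs 25: take 22 from left. Merged: [2, 7, 16, 18, 20, 20, 22]
Append remaining from right: [25]. Merged: [2, 7, 16, 18, 20, 20, 22, 25]

Final merged array: [2, 7, 16, 18, 20, 20, 22, 25]
Total comparisons: 7

The merged array is [2, 7, 16, 18, 20, 20, 22, 25], requiring 7 comparisons. The merge step runs in O(n) time where n is the total number of elements.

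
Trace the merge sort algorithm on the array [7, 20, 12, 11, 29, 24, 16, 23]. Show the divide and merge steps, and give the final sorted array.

Merge sort trace:

Split: [7, 20, 12, 11, 29, 24, 16, 23] -> [7, 20, 12, 11] and [29, 24, 16, 23]
  Split: [7, 20, 12, 11] -> [7, 20] and [12, 11]
    Split: [7, 20] -> [7] and [20]
    Merge: [7] + [20] -> [7, 20]
    Split: [12, 11] -> [12] and [11]
    Merge: [12] + [11] -> [11, 12]
  Merge: [7, 20] + [11, 12] -> [7, 11, 12, 20]
  Split: [29, 24, 16, 23] -> [29, 24] and [16, 23]
    Split: [29, 24] -> [29] and [24]
    Merge: [29] + [24] -> [24, 29]
    Split: [16, 23] -> [16] and [23]
    Merge: [16] + [23] -> [16, 23]
  Merge: [24, 29] + [16, 23] -> [16, 23, 24, 29]
Merge: [7, 11, 12, 20] + [16, 23, 24, 29] -> [7, 11, 12, 16, 20, 23, 24, 29]

Final sorted array: [7, 11, 12, 16, 20, 23, 24, 29]

The merge sort proceeds by recursively splitting the array and merging sorted halves.
After all merges, the sorted array is [7, 11, 12, 16, 20, 23, 24, 29].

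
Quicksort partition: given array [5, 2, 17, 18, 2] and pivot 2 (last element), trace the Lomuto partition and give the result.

Lomuto partition with pivot = 2:

Initial array: [5, 2, 17, 18, 2]

arr[0]=5 > 2: no swap
arr[1]=2 <= 2: swap with position 0, array becomes [2, 5, 17, 18, 2]
arr[2]=17 > 2: no swap
arr[3]=18 > 2: no swap

Place pivot at position 1: [2, 2, 17, 18, 5]
Pivot position: 1

After partitioning with pivot 2, the array becomes [2, 2, 17, 18, 5]. The pivot is placed at index 1. All elements to the left of the pivot are <= 2, and all elements to the right are > 2.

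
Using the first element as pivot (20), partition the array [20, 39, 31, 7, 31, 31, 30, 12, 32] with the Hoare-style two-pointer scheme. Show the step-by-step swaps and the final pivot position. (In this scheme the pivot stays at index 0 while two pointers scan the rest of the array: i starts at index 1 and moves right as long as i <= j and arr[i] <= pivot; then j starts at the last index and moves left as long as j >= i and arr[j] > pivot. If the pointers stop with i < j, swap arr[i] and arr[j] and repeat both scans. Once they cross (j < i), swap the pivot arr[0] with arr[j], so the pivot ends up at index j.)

Hoare-style two-pointer partition with pivot = 20:

Initial array: [20, 39, 31, 7, 31, 31, 30, 12, 32]

Pointers start at i = 1, j = 8.
i stops at index 1 (arr[1]=39 > 20), j stops at index 7 (arr[7]=12 <= 20): swap arr[1] and arr[7], array becomes [20, 12, 31, 7, 31, 31, 30, 39, 32]
i stops at index 2 (arr[2]=31 > 20), j stops at index 3 (arr[3]=7 <= 20): swap arr[2] and arr[3], array becomes [20, 12, 7, 31, 31, 31, 30, 39, 32]
i ends at 3, j ends at 2: the pointers have crossed (j < i), so scanning stops.

Swap pivot arr[0] with arr[2] to place pivot at position 2: [7, 12, 20, 31, 31, 31, 30, 39, 32]
Pivot position: 2

After partitioning with pivot 20, the array becomes [7, 12, 20, 31, 31, 31, 30, 39, 32]. The pivot is placed at index 2. All elements to the left of the pivot are <= 20, and all elements to the right are > 20.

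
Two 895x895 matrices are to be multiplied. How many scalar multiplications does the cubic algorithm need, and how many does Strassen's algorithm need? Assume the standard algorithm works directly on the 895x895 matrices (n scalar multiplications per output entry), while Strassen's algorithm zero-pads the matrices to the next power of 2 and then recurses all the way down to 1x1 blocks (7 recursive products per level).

Matrix multiplication for 895x895 matrices:

Strassen's algorithm requires power-of-2 dimensions. Pad 895x895 to 1024x1024 (next power of 2).

Standard algorithm: 895^3 = 716917375 multiplications
Strassen's algorithm: 7^(log2(1024)) = 7^10 = 282475249 multiplications
Savings: 716917375 - 282475249 = 434442126 multiplications

Standard: 716917375 multiplications (895^3). Strassen: 282475249 multiplications (7^10, after padding to 1024x1024). Strassen reduces 8 recursive multiplications to 7 at each level.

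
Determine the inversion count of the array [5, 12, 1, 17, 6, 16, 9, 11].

Finding inversions in [5, 12, 1, 17, 6, 16, 9, 11]:

(0, 2): arr[0]=5 > arr[2]=1
(1, 2): arr[1]=12 > arr[2]=1
(1, 4): arr[1]=12 > arr[4]=6
(1, 6): arr[1]=12 > arr[6]=9
(1, 7): arr[1]=12 > arr[7]=11
(3, 4): arr[3]=17 > arr[4]=6
(3, 5): arr[3]=17 > arr[5]=16
(3, 6): arr[3]=17 > arr[6]=9
(3, 7): arr[3]=17 > arr[7]=11
(5, 6): arr[5]=16 > arr[6]=9
(5, 7): arr[5]=16 > arr[7]=11

Total inversions: 11

The array has 11 inversion(s): (0,2), (1,2), (1,4), (1,6), (1,7), (3,4), (3,5), (3,6), (3,7), (5,6), (5,7). Each pair (i,j) satisfies i < j and arr[i] > arr[j].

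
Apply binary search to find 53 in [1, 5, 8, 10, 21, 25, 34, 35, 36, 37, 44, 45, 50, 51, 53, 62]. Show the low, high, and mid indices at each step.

Binary search for 53 in [1, 5, 8, 10, 21, 25, 34, 35, 36, 37, 44, 45, 50, 51, 53, 62]:

lo=0, hi=15, mid=7, arr[mid]=35 -> 35 < 53, search right half
lo=8, hi=15, mid=11, arr[mid]=45 -> 45 < 53, search right half
lo=12, hi=15, mid=13, arr[mid]=51 -> 51 < 53, search right half
lo=14, hi=15, mid=14, arr[mid]=53 -> Found target at index 14!

Binary search finds 53 at index 14 after 4 comparisons. The search repeatedly halves the search space by comparing with the middle element.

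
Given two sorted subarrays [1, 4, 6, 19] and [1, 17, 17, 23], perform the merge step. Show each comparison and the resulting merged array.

Merging process:

Compare 1 vs 1: take 1 from left. Merged: [1]
Compare 4 vs 1: take 1 from right. Merged: [1, 1]
Compare 4 vs 17: take 4 from left. Merged: [1, 1, 4]
Compare 6 vs 17: take 6 from left. Merged: [1, 1, 4, 6]
Compare 19 vs 17: take 17 from right. Merged: [1, 1, 4, 6, 17]
Compare 19 vs 17: take 17 from right. Merged: [1, 1, 4, 6, 17, 17]
Compare 19 vs 23: take 19 from left. Merged: [1, 1, 4, 6, 17, 17, 19]
Append remaining from right: [23]. Merged: [1, 1, 4, 6, 17, 17, 19, 23]

Final merged array: [1, 1, 4, 6, 17, 17, 19, 23]
Total comparisons: 7

The merged array is [1, 1, 4, 6, 17, 17, 19, 23], requiring 7 comparisons. The merge step runs in O(n) time where n is the total number of elements.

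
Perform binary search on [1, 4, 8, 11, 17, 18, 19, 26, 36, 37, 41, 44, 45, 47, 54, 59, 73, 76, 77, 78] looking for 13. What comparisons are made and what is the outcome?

Binary search for 13 in [1, 4, 8, 11, 17, 18, 19, 26, 36, 37, 41, 44, 45, 47, 54, 59, 73, 76, 77, 78]:

lo=0, hi=19, mid=9, arr[mid]=37 -> 37 > 13, search left half
lo=0, hi=8, mid=4, arr[mid]=17 -> 17 > 13, search left half
lo=0, hi=3, mid=1, arr[mid]=4 -> 4 < 13, search right half
lo=2, hi=3, mid=2, arr[mid]=8 -> 8 < 13, search right half
lo=3, hi=3, mid=3, arr[mid]=11 -> 11 < 13, search right half
lo=4 > hi=3, target 13 not found

Binary search determines that 13 is not in the array after 5 comparisons. The search space was exhausted without finding the target.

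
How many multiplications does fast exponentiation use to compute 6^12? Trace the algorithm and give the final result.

Computing 6^12 by squaring (build up from 6^1; each line after the first costs one multiplication):

6^1 = 6
6^2 = (6^1)^2 = 6^2 = 36
6^3 = 6 * 6^2 = 6 * 36 = 216
6^6 = (6^3)^2 = 216^2 = 46656
6^12 = (6^6)^2 = 46656^2 = 2176782336

Result: 2176782336
Multiplications needed: 4 (4 lines after 6^1)

6^12 = 2176782336. Using exponentiation by squaring, this requires 4 multiplications. The key idea: if the exponent is even, square the half-power; if odd, multiply by the base once.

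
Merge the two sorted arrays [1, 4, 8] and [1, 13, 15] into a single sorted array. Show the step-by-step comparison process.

Merging process:

Compare 1 vs 1: take 1 from left. Merged: [1]
Compare 4 vs 1: take 1 from right. Merged: [1, 1]
Compare 4 vs 13: take 4 from left. Merged: [1, 1, 4]
Compare 8 vs 13: take 8 from left. Merged: [1, 1, 4, 8]
Append remaining from right: [13, 15]. Merged: [1, 1, 4, 8, 13, 15]

Final merged array: [1, 1, 4, 8, 13, 15]
Total comparisons: 4

The merged array is [1, 1, 4, 8, 13, 15], requiring 4 comparisons. The merge step runs in O(n) time where n is the total number of elements.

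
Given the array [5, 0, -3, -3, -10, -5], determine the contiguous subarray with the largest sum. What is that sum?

Using Kadane's algorithm on [5, 0, -3, -3, -10, -5]:

Scanning through the array:
Position 1 (value 0): max_ending_here = 5, max_so_far = 5
Position 2 (value -3): max_ending_here = 2, max_so_far = 5
Position 3 (value -3): max_ending_here = -1, max_so_far = 5
Position 4 (value -10): max_ending_here = -10, max_so_far = 5
Position 5 (value -5): max_ending_here = -5, max_so_far = 5

Maximum subarray: [5]
Maximum sum: 5

The maximum subarray is [5] with sum 5. This subarray runs from index 0 to index 0.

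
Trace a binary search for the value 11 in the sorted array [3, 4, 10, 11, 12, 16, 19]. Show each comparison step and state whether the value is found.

Binary search for 11 in [3, 4, 10, 11, 12, 16, 19]:

lo=0, hi=6, mid=3, arr[mid]=11 -> Found target at index 3!

Binary search finds 11 at index 3 after 1 comparisons. The search repeatedly halves the search space by comparing with the middle element.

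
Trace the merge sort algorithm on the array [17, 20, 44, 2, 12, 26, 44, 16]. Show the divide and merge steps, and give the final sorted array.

Merge sort trace:

Split: [17, 20, 44, 2, 12, 26, 44, 16] -> [17, 20, 44, 2] and [12, 26, 44, 16]
  Split: [17, 20, 44, 2] -> [17, 20] and [44, 2]
    Split: [17, 20] -> [17] and [20]
    Merge: [17] + [20] -> [17, 20]
    Split: [44, 2] -> [44] and [2]
    Merge: [44] + [2] -> [2, 44]
  Merge: [17, 20] + [2, 44] -> [2, 17, 20, 44]
  Split: [12, 26, 44, 16] -> [12, 26] and [44, 16]
    Split: [12, 26] -> [12] and [26]
    Merge: [12] + [26] -> [12, 26]
    Split: [44, 16] -> [44] and [16]
    Merge: [44] + [16] -> [16, 44]
  Merge: [12, 26] + [16, 44] -> [12, 16, 26, 44]
Merge: [2, 17, 20, 44] + [12, 16, 26, 44] -> [2, 12, 16, 17, 20, 26, 44, 44]

Final sorted array: [2, 12, 16, 17, 20, 26, 44, 44]

The merge sort proceeds by recursively splitting the array and merging sorted halves.
After all merges, the sorted array is [2, 12, 16, 17, 20, 26, 44, 44].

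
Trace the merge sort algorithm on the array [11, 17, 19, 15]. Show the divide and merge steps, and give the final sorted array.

Merge sort trace:

Split: [11, 17, 19, 15] -> [11, 17] and [19, 15]
  Split: [11, 17] -> [11] and [17]
  Merge: [11] + [17] -> [11, 17]
  Split: [19, 15] -> [19] and [15]
  Merge: [19] + [15] -> [15, 19]
Merge: [11, 17] + [15, 19] -> [11, 15, 17, 19]

Final sorted array: [11, 15, 17, 19]

The merge sort proceeds by recursively splitting the array and merging sorted halves.
After all merges, the sorted array is [11, 15, 17, 19].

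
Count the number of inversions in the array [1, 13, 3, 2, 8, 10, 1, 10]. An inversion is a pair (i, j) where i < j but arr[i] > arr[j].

Finding inversions in [1, 13, 3, 2, 8, 10, 1, 10]:

(1, 2): arr[1]=13 > arr[2]=3
(1, 3): arr[1]=13 > arr[3]=2
(1, 4): arr[1]=13 > arr[4]=8
(1, 5): arr[1]=13 > arr[5]=10
(1, 6): arr[1]=13 > arr[6]=1
(1, 7): arr[1]=13 > arr[7]=10
(2, 3): arr[2]=3 > arr[3]=2
(2, 6): arr[2]=3 > arr[6]=1
(3, 6): arr[3]=2 > arr[6]=1
(4, 6): arr[4]=8 > arr[6]=1
(5, 6): arr[5]=10 > arr[6]=1

Total inversions: 11

The array has 11 inversion(s): (1,2), (1,3), (1,4), (1,5), (1,6), (1,7), (2,3), (2,6), (3,6), (4,6), (5,6). Each pair (i,j) satisfies i < j and arr[i] > arr[j].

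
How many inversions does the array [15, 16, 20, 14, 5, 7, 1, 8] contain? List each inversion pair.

Finding inversions in [15, 16, 20, 14, 5, 7, 1, 8]:

(0, 3): arr[0]=15 > arr[3]=14
(0, 4): arr[0]=15 > arr[4]=5
(0, 5): arr[0]=15 > arr[5]=7
(0, 6): arr[0]=15 > arr[6]=1
(0, 7): arr[0]=15 > arr[7]=8
(1, 3): arr[1]=16 > arr[3]=14
(1, 4): arr[1]=16 > arr[4]=5
(1, 5): arr[1]=16 > arr[5]=7
(1, 6): arr[1]=16 > arr[6]=1
(1, 7): arr[1]=16 > arr[7]=8
(2, 3): arr[2]=20 > arr[3]=14
(2, 4): arr[2]=20 > arr[4]=5
(2, 5): arr[2]=20 > arr[5]=7
(2, 6): arr[2]=20 > arr[6]=1
(2, 7): arr[2]=20 > arr[7]=8
(3, 4): arr[3]=14 > arr[4]=5
(3, 5): arr[3]=14 > arr[5]=7
(3, 6): arr[3]=14 > arr[6]=1
(3, 7): arr[3]=14 > arr[7]=8
(4, 6): arr[4]=5 > arr[6]=1
(5, 6): arr[5]=7 > arr[6]=1

Total inversions: 21

The array has 21 inversion(s): (0,3), (0,4), (0,5), (0,6), (0,7), (1,3), (1,4), (1,5), (1,6), (1,7), (2,3), (2,4), (2,5), (2,6), (2,7), (3,4), (3,5), (3,6), (3,7), (4,6), (5,6). Each pair (i,j) satisfies i < j and arr[i] > arr[j].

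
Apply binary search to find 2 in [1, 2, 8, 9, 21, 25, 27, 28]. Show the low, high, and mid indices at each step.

Binary search for 2 in [1, 2, 8, 9, 21, 25, 27, 28]:

lo=0, hi=7, mid=3, arr[mid]=9 -> 9 > 2, search left half
lo=0, hi=2, mid=1, arr[mid]=2 -> Found target at index 1!

Binary search finds 2 at index 1 after 2 comparisons. The search repeatedly halves the search space by comparing with the middle element.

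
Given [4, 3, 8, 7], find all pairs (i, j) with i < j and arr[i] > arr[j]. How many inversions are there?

Finding inversions in [4, 3, 8, 7]:

(0, 1): arr[0]=4 > arr[1]=3
(2, 3): arr[2]=8 > arr[3]=7

Total inversions: 2

The array has 2 inversion(s): (0,1), (2,3). Each pair (i,j) satisfies i < j and arr[i] > arr[j].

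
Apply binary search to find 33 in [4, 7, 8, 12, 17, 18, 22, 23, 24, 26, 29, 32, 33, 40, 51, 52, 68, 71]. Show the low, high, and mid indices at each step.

Binary search for 33 in [4, 7, 8, 12, 17, 18, 22, 23, 24, 26, 29, 32, 33, 40, 51, 52, 68, 71]:

lo=0, hi=17, mid=8, arr[mid]=24 -> 24 < 33, search right half
lo=9, hi=17, mid=13, arr[mid]=40 -> 40 > 33, search left half
lo=9, hi=12, mid=10, arr[mid]=29 -> 29 < 33, search right half
lo=11, hi=12, mid=11, arr[mid]=32 -> 32 < 33, search right half
lo=12, hi=12, mid=12, arr[mid]=33 -> Found target at index 12!

Binary search finds 33 at index 12 after 5 comparisons. The search repeatedly halves the search space by comparing with the middle element.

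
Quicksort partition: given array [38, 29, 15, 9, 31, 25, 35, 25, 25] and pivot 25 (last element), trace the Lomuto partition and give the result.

Lomuto partition with pivot = 25:

Initial array: [38, 29, 15, 9, 31, 25, 35, 25, 25]

arr[0]=38 > 25: no swap
arr[1]=29 > 25: no swap
arr[2]=15 <= 25: swap with position 0, array becomes [15, 29, 38, 9, 31, 25, 35, 25, 25]
arr[3]=9 <= 25: swap with position 1, array becomes [15, 9, 38, 29, 31, 25, 35, 25, 25]
arr[4]=31 > 25: no swap
arr[5]=25 <= 25: swap with position 2, array becomes [15, 9, 25, 29, 31, 38, 35, 25, 25]
arr[6]=35 > 25: no swap
arr[7]=25 <= 25: swap with position 3, array becomes [15, 9, 25, 25, 31, 38, 35, 29, 25]

Place pivot at position 4: [15, 9, 25, 25, 25, 38, 35, 29, 31]
Pivot position: 4

After partitioning with pivot 25, the array becomes [15, 9, 25, 25, 25, 38, 35, 29, 31]. The pivot is placed at index 4. All elements to the left of the pivot are <= 25, and all elements to the right are > 25.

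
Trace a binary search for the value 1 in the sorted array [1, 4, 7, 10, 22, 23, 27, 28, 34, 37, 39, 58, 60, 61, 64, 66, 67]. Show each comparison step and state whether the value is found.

Binary search for 1 in [1, 4, 7, 10, 22, 23, 27, 28, 34, 37, 39, 58, 60, 61, 64, 66, 67]:

lo=0, hi=16, mid=8, arr[mid]=34 -> 34 > 1, search left half
lo=0, hi=7, mid=3, arr[mid]=10 -> 10 > 1, search left half
lo=0, hi=2, mid=1, arr[mid]=4 -> 4 > 1, search left half
lo=0, hi=0, mid=0, arr[mid]=1 -> Found target at index 0!

Binary search finds 1 at index 0 after 4 comparisons. The search repeatedly halves the search space by comparing with the middle element.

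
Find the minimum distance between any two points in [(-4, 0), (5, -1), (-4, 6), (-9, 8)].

Computing all pairwise distances among 4 points:

d((-4, 0), (5, -1)) = 9.0554
d((-4, 0), (-4, 6)) = 6.0
d((-4, 0), (-9, 8)) = 9.434
d((5, -1), (-4, 6)) = 11.4018
d((5, -1), (-9, 8)) = 16.6433
d((-4, 6), (-9, 8)) = 5.3852 <-- minimum

Closest pair: (-4, 6) and (-9, 8) with distance 5.3852

The closest pair is (-4, 6) and (-9, 8) with Euclidean distance 5.3852. For 4 points, brute-force pairwise comparison is shown above. For large n, the divide-and-conquer algorithm (sort by x, recurse on halves, check the dividing strip) achieves O(n log n).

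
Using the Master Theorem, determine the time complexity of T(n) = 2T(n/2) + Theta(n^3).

Master Theorem for T(n) = 2T(n/2) + O(n^3):

a = 2, b = 2, c = 3
log_b(a) = log_2(2) = 1.0000

Case 3: c = 3 > log_2(2) = 1.0000
T(n) = O(n^3) = O(n^3)

For T(n) = 2T(n/2) + O(n^3): log_2(2) = 1.0000. This is Case 3 of the Master Theorem (c > log_b(a), work dominated by root), giving O(n^3).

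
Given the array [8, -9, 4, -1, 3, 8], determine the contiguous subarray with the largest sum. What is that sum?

Using Kadane's algorithm on [8, -9, 4, -1, 3, 8]:

Scanning through the array:
Position 1 (value -9): max_ending_here = -1, max_so_far = 8
Position 2 (value 4): max_ending_here = 4, max_so_far = 8
Position 3 (value -1): max_ending_here = 3, max_so_far = 8
Position 4 (value 3): max_ending_here = 6, max_so_far = 8
Position 5 (value 8): max_ending_here = 14, max_so_far = 14

Maximum subarray: [4, -1, 3, 8]
Maximum sum: 14

The maximum subarray is [4, -1, 3, 8] with sum 14. This subarray runs from index 2 to index 5.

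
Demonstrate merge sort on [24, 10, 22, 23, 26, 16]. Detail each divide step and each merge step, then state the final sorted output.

Merge sort trace:

Split: [24, 10, 22, 23, 26, 16] -> [24, 10, 22] and [23, 26, 16]
  Split: [24, 10, 22] -> [24] and [10, 22]
    Split: [10, 22] -> [10] and [22]
    Merge: [10] + [22] -> [10, 22]
  Merge: [24] + [10, 22] -> [10, 22, 24]
  Split: [23, 26, 16] -> [23] and [26, 16]
    Split: [26, 16] -> [26] and [16]
    Merge: [26] + [16] -> [16, 26]
  Merge: [23] + [16, 26] -> [16, 23, 26]
Merge: [10, 22, 24] + [16, 23, 26] -> [10, 16, 22, 23, 24, 26]

Final sorted array: [10, 16, 22, 23, 24, 26]

The merge sort proceeds by recursively splitting the array and merging sorted halves.
After all merges, the sorted array is [10, 16, 22, 23, 24, 26].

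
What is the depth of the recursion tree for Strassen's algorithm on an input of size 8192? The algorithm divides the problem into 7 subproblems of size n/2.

For divide and conquer with division factor 2:

Problem sizes at each level:
Level 0: 8192
Level 1: 4096
Level 2: 2048
Level 3: 1024
Level 4: 512
Level 5: 256
Level 6: 128
Level 7: 64
Level 8: 32
Level 9: 16
Level 10: 8
Level 11: 4
Level 12: 2
Level 13: 1

The root is level 0 and the size-1 base case is level 13 (the tree spans levels 0 through 13, i.e. 14 levels counting the root), so the depth is the number of divisions: log_2(8192) = 13

The recursion tree depth is log_2(8192) = 13. At each level, the problem size is divided by 2, so it takes 13 divisions to reduce to a base case of size 1. The algorithm makes 7 recursive calls at each level.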